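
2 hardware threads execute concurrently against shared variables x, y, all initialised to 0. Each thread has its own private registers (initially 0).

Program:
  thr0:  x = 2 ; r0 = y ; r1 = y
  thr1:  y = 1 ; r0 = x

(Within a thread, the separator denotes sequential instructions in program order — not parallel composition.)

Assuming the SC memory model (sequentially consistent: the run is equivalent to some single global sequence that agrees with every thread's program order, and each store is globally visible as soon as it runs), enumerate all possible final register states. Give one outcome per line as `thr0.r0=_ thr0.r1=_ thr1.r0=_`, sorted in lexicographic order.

thr0.r0=0 thr0.r1=0 thr1.r0=2
thr0.r0=0 thr0.r1=1 thr1.r0=2
thr0.r0=1 thr0.r1=1 thr1.r0=0
thr0.r0=1 thr0.r1=1 thr1.r0=2

outcome vector order: (thr0.r0,thr0.r1,thr1.r0)
|SC outcomes| = 4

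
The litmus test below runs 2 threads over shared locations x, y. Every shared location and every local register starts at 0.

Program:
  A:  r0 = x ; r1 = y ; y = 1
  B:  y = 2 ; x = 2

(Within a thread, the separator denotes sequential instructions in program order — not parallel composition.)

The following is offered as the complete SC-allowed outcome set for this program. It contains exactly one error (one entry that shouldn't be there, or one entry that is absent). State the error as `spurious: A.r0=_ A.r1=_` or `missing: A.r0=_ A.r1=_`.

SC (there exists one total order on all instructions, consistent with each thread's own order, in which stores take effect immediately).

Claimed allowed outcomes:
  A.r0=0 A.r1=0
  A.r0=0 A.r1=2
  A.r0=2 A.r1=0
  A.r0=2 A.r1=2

outcome vector order: (A.r0,A.r1)
under SC → (0,0); (0,2); (2,2)
claimed∖SC = {(2,0)}

spurious: A.r0=2 A.r1=0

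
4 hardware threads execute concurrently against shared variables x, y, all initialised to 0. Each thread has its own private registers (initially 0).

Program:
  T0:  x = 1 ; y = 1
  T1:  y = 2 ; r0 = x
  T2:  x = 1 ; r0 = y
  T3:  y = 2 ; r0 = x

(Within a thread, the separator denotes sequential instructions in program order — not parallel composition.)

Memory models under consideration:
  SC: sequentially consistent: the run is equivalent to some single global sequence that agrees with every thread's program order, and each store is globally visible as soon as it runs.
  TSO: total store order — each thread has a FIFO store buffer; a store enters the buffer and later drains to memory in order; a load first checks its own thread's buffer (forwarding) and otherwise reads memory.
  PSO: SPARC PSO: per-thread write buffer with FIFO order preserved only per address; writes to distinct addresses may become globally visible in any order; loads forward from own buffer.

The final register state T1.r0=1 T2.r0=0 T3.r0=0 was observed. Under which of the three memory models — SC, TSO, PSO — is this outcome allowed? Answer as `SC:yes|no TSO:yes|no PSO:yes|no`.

outcome vector order: (T1.r0,T2.r0,T3.r0)
[SC] allowed = {<0 1 0>, <0 1 1>, <0 2 0>, <0 2 1>, <1 0 1>, <1 1 0>, <1 1 1>, <1 2 0>, <1 2 1>}
[TSO] allowed = {<0 0 0>, <0 0 1>, <0 1 0>, <0 1 1>, <0 2 0>, <0 2 1>, <1 0 0>, <1 0 1>, <1 1 0>, <1 1 1>, <1 2 0>, <1 2 1>}
[PSO] allowed = {<0 0 0>, <0 0 1>, <0 1 0>, <0 1 1>, <0 2 0>, <0 2 1>, <1 0 0>, <1 0 1>, <1 1 0>, <1 1 1>, <1 2 0>, <1 2 1>}
target <1 0 0> ∈ {TSO,PSO}

SC:no TSO:yes PSO:yes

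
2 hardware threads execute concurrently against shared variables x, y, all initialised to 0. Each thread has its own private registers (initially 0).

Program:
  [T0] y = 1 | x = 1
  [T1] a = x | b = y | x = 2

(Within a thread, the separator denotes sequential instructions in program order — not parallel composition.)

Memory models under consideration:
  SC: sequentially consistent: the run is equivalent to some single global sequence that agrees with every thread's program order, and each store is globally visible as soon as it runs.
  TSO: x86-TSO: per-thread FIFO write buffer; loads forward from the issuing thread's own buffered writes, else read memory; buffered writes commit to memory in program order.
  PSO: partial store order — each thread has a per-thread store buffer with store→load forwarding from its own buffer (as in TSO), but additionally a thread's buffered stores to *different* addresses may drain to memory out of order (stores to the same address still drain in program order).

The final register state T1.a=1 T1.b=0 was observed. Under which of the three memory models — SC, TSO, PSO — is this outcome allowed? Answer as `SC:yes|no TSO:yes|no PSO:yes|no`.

outcome vector order: (T1.a,T1.b)
SC: 3 outcomes — {<0 0> <0 1> <1 1>}
TSO: 3 outcomes — {<0 0> <0 1> <1 1>}
PSO: 4 outcomes — {<0 0> <0 1> <1 0> <1 1>}
target <1 0> ∈ {PSO}

SC:no TSO:no PSO:yes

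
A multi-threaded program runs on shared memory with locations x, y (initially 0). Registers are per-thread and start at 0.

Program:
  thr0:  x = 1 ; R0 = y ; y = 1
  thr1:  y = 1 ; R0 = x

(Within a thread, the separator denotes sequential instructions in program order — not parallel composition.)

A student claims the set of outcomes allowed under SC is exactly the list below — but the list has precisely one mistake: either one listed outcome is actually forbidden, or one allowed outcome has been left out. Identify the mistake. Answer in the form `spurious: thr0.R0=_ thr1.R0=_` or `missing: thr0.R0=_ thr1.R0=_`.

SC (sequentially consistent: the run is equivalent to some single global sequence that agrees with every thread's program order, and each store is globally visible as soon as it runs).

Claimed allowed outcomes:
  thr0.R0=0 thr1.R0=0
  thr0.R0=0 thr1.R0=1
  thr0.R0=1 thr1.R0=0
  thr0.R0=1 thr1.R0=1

spurious: thr0.R0=0 thr1.R0=0

outcome vector order: (thr0.R0,thr1.R0)
SC: 3 outcomes — {(0,1) (1,0) (1,1)}
claimed∖SC = {(0,0)}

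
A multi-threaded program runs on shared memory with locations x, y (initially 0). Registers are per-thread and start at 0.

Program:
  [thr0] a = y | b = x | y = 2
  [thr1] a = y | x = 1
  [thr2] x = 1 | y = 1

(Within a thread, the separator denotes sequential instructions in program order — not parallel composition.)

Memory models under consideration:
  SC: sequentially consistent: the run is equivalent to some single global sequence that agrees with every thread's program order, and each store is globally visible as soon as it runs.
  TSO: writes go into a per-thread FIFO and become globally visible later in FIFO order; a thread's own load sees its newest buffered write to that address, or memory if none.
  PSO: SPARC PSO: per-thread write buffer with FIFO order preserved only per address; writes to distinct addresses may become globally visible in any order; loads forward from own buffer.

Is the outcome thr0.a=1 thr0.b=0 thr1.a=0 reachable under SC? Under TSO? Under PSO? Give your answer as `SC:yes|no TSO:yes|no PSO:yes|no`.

outcome vector order: (thr0.a,thr0.b,thr1.a)
SC (9): 0/0/0, 0/0/1, 0/0/2, 0/1/0, 0/1/1, 0/1/2, 1/1/0, 1/1/1, 1/1/2
TSO (9): 0/0/0, 0/0/1, 0/0/2, 0/1/0, 0/1/1, 0/1/2, 1/1/0, 1/1/1, 1/1/2
PSO (12): 0/0/0, 0/0/1, 0/0/2, 0/1/0, 0/1/1, 0/1/2, 1/0/0, 1/0/1, 1/0/2, 1/1/0, 1/1/1, 1/1/2
target 1/0/0 ∈ {PSO}

SC:no TSO:no PSO:yes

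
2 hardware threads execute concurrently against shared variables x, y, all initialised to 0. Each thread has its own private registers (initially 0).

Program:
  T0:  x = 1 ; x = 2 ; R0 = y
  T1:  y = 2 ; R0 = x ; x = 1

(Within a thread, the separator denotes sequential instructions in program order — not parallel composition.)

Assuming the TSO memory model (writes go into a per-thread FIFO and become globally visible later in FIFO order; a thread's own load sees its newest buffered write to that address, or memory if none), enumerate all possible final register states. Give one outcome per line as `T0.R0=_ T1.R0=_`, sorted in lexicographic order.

outcome vector order: (T0.R0,T1.R0)
|TSO outcomes| = 6

T0.R0=0 T1.R0=0
T0.R0=0 T1.R0=1
T0.R0=0 T1.R0=2
T0.R0=2 T1.R0=0
T0.R0=2 T1.R0=1
T0.R0=2 T1.R0=2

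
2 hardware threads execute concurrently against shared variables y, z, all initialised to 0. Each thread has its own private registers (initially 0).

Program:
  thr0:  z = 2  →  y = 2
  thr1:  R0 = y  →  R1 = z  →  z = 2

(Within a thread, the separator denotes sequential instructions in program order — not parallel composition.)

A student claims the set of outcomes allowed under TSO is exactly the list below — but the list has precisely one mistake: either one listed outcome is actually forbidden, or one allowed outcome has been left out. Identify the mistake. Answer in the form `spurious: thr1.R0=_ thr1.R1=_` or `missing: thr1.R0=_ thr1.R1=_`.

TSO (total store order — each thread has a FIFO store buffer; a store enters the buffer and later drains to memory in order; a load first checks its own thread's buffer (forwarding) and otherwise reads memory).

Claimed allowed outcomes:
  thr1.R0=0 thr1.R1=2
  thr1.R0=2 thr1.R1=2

outcome vector order: (thr1.R0,thr1.R1)
under TSO → 00; 02; 22
TSO∖claimed = {00}

missing: thr1.R0=0 thr1.R1=0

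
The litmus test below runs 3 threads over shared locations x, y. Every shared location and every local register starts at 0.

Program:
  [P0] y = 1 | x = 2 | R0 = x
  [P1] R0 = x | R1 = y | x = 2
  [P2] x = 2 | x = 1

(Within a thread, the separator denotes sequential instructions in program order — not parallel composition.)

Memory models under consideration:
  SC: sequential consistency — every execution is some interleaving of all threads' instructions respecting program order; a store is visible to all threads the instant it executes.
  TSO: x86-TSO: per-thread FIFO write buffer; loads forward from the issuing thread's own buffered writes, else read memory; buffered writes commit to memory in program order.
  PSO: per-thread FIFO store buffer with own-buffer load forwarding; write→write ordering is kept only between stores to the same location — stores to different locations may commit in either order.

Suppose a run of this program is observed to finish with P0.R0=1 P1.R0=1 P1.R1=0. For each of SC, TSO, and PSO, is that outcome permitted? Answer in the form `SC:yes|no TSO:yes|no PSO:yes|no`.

SC:no TSO:no PSO:yes

outcome vector order: (P0.R0,P1.R0,P1.R1)
under SC → 1/0/0, 1/0/1, 1/1/1, 1/2/0, 1/2/1, 2/0/0, 2/0/1, 2/1/0, 2/1/1, 2/2/0, 2/2/1
under TSO → 1/0/0, 1/0/1, 1/1/1, 1/2/0, 1/2/1, 2/0/0, 2/0/1, 2/1/0, 2/1/1, 2/2/0, 2/2/1
under PSO → 1/0/0, 1/0/1, 1/1/0, 1/1/1, 1/2/0, 1/2/1, 2/0/0, 2/0/1, 2/1/0, 2/1/1, 2/2/0, 2/2/1
target 1/1/0 ∈ {PSO}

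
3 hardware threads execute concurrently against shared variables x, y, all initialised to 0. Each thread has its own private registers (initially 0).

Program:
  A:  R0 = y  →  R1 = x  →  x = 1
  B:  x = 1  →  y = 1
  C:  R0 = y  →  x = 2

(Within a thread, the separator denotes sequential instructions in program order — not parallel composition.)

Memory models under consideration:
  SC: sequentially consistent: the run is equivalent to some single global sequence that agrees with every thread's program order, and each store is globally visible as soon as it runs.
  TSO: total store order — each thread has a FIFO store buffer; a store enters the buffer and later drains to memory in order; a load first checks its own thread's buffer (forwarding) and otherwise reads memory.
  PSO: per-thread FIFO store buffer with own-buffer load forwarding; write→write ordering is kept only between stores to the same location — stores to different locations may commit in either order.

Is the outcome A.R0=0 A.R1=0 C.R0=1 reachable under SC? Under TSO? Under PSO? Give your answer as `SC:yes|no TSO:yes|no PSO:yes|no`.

outcome vector order: (A.R0,A.R1,C.R0)
SC (10): 000 001 010 011 020 021 110 111 120 121
TSO (10): 000 001 010 011 020 021 110 111 120 121
PSO (12): 000 001 010 011 020 021 100 101 110 111 120 121
target 001 ∈ {SC,TSO,PSO}

SC:yes TSO:yes PSO:yes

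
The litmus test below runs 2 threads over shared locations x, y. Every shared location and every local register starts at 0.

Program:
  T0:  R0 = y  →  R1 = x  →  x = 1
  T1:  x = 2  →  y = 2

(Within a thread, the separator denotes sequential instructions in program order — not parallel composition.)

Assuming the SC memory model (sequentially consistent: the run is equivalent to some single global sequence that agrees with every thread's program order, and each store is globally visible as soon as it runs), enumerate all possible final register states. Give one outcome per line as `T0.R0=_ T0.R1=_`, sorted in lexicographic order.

outcome vector order: (T0.R0,T0.R1)
|SC outcomes| = 3

T0.R0=0 T0.R1=0
T0.R0=0 T0.R1=2
T0.R0=2 T0.R1=2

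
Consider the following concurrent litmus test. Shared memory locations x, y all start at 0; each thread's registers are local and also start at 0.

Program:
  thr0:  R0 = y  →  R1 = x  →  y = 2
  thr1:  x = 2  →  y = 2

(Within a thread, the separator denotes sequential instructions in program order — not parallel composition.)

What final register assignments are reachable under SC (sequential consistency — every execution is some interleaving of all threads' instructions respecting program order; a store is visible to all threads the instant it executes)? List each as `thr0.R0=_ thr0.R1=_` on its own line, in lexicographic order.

outcome vector order: (thr0.R0,thr0.R1)
|SC outcomes| = 3

thr0.R0=0 thr0.R1=0
thr0.R0=0 thr0.R1=2
thr0.R0=2 thr0.R1=2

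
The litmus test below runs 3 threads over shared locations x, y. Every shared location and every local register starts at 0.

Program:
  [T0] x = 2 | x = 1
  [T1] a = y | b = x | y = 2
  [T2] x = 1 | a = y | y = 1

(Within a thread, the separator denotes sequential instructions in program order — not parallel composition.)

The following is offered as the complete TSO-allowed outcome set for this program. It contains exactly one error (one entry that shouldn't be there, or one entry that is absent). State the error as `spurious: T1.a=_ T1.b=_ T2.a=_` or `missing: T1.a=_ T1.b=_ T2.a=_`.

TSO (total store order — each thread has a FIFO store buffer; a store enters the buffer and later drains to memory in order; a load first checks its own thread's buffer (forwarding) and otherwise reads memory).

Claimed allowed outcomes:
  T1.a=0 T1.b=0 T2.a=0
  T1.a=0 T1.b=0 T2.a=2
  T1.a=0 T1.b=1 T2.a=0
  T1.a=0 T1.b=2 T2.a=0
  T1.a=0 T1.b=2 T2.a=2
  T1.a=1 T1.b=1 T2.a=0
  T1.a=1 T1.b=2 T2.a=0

outcome vector order: (T1.a,T1.b,T2.a)
[TSO] allowed = {0/0/0 0/0/2 0/1/0 0/1/2 0/2/0 0/2/2 1/1/0 1/2/0}
TSO∖claimed = {0/1/2}

missing: T1.a=0 T1.b=1 T2.a=2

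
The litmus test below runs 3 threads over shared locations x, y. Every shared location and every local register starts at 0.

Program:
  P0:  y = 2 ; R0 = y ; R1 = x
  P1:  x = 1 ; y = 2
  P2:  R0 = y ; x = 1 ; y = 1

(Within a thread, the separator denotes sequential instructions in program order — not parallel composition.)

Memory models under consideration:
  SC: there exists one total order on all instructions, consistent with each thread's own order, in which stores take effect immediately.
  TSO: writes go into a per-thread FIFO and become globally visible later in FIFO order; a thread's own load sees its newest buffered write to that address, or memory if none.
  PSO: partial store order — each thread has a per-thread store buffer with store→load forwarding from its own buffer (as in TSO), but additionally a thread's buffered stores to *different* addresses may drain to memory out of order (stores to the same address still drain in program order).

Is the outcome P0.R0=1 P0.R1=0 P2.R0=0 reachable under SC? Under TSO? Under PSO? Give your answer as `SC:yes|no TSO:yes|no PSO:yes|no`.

outcome vector order: (P0.R0,P0.R1,P2.R0)
SC: 6 outcomes — {(1,1,0), (1,1,2), (2,0,0), (2,0,2), (2,1,0), (2,1,2)}
TSO: 6 outcomes — {(1,1,0), (1,1,2), (2,0,0), (2,0,2), (2,1,0), (2,1,2)}
PSO: 8 outcomes — {(1,0,0), (1,0,2), (1,1,0), (1,1,2), (2,0,0), (2,0,2), (2,1,0), (2,1,2)}
target (1,0,0) ∈ {PSO}

SC:no TSO:no PSO:yes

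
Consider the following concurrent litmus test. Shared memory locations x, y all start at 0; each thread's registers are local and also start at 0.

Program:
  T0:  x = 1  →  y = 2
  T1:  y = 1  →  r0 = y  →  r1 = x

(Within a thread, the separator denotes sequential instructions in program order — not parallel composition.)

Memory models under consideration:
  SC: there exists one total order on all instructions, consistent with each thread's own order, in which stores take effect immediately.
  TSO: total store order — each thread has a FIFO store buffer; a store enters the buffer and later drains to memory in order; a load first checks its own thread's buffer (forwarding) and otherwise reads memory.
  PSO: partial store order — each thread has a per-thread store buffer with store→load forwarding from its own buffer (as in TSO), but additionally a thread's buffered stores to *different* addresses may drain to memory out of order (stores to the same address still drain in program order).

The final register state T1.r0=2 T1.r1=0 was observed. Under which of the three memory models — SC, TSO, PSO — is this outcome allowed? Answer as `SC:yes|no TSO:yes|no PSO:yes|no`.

outcome vector order: (T1.r0,T1.r1)
SC: 3 outcomes — {(1,0); (1,1); (2,1)}
TSO: 3 outcomes — {(1,0); (1,1); (2,1)}
PSO: 4 outcomes — {(1,0); (1,1); (2,0); (2,1)}
target (2,0) ∈ {PSO}

SC:no TSO:no PSO:yes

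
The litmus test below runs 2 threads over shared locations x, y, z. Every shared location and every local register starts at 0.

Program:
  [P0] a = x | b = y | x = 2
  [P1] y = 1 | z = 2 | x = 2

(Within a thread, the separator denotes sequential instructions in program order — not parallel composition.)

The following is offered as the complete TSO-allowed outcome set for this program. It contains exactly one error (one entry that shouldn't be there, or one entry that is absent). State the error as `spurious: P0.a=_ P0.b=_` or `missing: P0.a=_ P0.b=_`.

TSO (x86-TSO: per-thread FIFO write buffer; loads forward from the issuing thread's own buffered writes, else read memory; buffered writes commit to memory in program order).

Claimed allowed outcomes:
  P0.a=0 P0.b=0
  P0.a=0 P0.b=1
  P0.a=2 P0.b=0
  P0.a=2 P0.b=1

spurious: P0.a=2 P0.b=0

outcome vector order: (P0.a,P0.b)
under TSO → 0/0, 0/1, 2/1
claimed∖TSO = {2/0}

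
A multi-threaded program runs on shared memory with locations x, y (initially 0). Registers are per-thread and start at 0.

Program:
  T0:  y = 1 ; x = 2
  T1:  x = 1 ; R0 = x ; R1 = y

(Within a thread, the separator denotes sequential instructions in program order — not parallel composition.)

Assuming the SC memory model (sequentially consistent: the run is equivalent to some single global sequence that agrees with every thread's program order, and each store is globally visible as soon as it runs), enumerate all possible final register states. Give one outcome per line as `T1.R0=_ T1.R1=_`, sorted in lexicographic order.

T1.R0=1 T1.R1=0
T1.R0=1 T1.R1=1
T1.R0=2 T1.R1=1

outcome vector order: (T1.R0,T1.R1)
|SC outcomes| = 3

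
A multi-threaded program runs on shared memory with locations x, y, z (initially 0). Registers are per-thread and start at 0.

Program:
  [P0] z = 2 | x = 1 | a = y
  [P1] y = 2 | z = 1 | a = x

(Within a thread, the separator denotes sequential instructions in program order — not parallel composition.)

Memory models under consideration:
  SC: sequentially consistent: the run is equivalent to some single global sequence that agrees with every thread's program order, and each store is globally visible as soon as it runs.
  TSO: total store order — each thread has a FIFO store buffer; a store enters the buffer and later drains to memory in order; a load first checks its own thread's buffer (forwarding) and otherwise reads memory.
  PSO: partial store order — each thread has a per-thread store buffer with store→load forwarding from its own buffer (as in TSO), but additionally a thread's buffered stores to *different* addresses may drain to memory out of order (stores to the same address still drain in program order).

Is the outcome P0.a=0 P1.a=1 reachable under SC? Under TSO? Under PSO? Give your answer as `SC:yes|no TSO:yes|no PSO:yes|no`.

outcome vector order: (P0.a,P1.a)
under SC → (0,1); (2,0); (2,1)
under TSO → (0,0); (0,1); (2,0); (2,1)
under PSO → (0,0); (0,1); (2,0); (2,1)
target (0,1) ∈ {SC,TSO,PSO}

SC:yes TSO:yes PSO:yes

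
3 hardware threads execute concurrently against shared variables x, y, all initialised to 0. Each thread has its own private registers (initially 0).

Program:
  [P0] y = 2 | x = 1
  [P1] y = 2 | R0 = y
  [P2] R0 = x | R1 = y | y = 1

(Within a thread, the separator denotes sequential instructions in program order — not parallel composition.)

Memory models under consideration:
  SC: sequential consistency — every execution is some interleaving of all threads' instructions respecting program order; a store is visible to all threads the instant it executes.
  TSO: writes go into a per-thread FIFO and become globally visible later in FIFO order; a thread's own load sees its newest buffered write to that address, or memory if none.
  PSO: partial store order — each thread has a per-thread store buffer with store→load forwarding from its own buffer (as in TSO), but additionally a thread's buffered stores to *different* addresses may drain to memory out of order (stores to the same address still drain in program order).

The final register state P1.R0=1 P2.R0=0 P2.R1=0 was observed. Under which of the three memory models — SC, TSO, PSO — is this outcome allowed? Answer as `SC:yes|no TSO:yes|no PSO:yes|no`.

SC:yes TSO:yes PSO:yes

outcome vector order: (P1.R0,P2.R0,P2.R1)
[SC] allowed = {1/0/0; 1/0/2; 1/1/2; 2/0/0; 2/0/2; 2/1/2}
[TSO] allowed = {1/0/0; 1/0/2; 1/1/2; 2/0/0; 2/0/2; 2/1/2}
[PSO] allowed = {1/0/0; 1/0/2; 1/1/0; 1/1/2; 2/0/0; 2/0/2; 2/1/0; 2/1/2}
target 1/0/0 ∈ {SC,TSO,PSO}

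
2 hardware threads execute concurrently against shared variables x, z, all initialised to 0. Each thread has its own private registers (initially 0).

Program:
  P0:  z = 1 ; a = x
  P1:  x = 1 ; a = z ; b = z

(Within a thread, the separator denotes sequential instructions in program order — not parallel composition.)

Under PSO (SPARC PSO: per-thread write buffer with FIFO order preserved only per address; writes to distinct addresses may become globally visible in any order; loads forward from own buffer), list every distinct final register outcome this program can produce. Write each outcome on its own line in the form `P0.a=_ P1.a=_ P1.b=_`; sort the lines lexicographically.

outcome vector order: (P0.a,P1.a,P1.b)
|PSO outcomes| = 6

P0.a=0 P1.a=0 P1.b=0
P0.a=0 P1.a=0 P1.b=1
P0.a=0 P1.a=1 P1.b=1
P0.a=1 P1.a=0 P1.b=0
P0.a=1 P1.a=0 P1.b=1
P0.a=1 P1.a=1 P1.b=1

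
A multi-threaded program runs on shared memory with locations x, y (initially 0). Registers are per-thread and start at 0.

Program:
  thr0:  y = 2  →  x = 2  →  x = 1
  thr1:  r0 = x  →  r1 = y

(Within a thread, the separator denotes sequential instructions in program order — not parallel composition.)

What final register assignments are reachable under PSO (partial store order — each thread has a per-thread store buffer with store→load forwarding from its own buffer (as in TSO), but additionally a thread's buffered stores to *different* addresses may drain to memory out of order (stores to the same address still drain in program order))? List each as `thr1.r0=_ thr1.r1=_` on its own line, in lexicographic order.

outcome vector order: (thr1.r0,thr1.r1)
|PSO outcomes| = 6

thr1.r0=0 thr1.r1=0
thr1.r0=0 thr1.r1=2
thr1.r0=1 thr1.r1=0
thr1.r0=1 thr1.r1=2
thr1.r0=2 thr1.r1=0
thr1.r0=2 thr1.r1=2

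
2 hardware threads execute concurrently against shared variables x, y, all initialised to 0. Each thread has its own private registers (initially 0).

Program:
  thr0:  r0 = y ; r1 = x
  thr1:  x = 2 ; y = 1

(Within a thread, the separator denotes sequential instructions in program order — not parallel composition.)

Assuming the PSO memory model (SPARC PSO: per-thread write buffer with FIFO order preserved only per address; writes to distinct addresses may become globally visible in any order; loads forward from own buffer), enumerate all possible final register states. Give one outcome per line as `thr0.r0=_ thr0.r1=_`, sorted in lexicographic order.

thr0.r0=0 thr0.r1=0
thr0.r0=0 thr0.r1=2
thr0.r0=1 thr0.r1=0
thr0.r0=1 thr0.r1=2

outcome vector order: (thr0.r0,thr0.r1)
|PSO outcomes| = 4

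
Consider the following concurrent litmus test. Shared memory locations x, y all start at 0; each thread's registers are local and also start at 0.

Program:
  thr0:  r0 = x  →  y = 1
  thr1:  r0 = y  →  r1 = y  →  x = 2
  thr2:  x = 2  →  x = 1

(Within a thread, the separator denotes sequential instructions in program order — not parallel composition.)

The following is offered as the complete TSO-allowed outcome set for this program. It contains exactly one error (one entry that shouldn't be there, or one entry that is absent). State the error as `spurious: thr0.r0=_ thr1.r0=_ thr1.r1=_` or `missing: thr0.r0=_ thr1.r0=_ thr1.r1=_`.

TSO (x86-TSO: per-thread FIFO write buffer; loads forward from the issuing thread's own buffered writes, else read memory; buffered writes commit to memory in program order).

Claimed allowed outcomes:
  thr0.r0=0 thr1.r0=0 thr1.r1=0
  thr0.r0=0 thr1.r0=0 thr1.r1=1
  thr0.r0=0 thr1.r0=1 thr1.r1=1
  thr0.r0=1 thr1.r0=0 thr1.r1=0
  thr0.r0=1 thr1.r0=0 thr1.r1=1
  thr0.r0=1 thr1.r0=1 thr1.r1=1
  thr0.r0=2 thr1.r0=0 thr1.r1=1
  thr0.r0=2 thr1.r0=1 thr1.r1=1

outcome vector order: (thr0.r0,thr1.r0,thr1.r1)
TSO (9): 0/0/0, 0/0/1, 0/1/1, 1/0/0, 1/0/1, 1/1/1, 2/0/0, 2/0/1, 2/1/1
TSO∖claimed = {2/0/0}

missing: thr0.r0=2 thr1.r0=0 thr1.r1=0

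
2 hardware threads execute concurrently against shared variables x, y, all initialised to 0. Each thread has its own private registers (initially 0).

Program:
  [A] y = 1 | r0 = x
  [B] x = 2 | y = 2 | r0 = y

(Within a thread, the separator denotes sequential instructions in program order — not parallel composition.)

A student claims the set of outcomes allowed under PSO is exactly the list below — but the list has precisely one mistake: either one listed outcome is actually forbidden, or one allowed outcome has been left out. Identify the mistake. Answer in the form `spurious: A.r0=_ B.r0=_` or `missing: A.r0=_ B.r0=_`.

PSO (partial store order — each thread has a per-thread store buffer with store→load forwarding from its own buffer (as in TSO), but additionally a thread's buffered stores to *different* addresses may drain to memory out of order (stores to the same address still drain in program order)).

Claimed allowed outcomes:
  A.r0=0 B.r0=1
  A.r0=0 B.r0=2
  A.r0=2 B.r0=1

outcome vector order: (A.r0,B.r0)
[PSO] allowed = {(0,1), (0,2), (2,1), (2,2)}
PSO∖claimed = {(2,2)}

missing: A.r0=2 B.r0=2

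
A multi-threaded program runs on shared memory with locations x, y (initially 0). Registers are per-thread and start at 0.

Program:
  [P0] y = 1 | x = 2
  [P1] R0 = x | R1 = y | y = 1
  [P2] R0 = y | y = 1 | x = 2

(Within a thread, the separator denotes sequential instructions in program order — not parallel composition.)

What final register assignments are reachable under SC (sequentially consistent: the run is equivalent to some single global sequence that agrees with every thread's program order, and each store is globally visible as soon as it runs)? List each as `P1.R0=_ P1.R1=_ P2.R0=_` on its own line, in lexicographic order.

outcome vector order: (P1.R0,P1.R1,P2.R0)
|SC outcomes| = 6

P1.R0=0 P1.R1=0 P2.R0=0
P1.R0=0 P1.R1=0 P2.R0=1
P1.R0=0 P1.R1=1 P2.R0=0
P1.R0=0 P1.R1=1 P2.R0=1
P1.R0=2 P1.R1=1 P2.R0=0
P1.R0=2 P1.R1=1 P2.R0=1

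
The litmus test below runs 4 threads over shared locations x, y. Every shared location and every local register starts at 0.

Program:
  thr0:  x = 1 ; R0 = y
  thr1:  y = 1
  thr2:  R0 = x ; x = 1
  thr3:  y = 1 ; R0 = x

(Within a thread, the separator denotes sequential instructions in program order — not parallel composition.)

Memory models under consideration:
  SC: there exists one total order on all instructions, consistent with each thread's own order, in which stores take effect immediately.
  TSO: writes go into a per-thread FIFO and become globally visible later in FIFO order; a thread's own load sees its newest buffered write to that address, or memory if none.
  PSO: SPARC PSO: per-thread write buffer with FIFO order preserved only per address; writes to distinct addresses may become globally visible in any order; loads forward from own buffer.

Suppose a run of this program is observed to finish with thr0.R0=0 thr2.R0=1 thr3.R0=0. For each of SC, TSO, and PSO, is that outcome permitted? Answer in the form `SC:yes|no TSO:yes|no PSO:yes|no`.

SC:no TSO:yes PSO:yes

outcome vector order: (thr0.R0,thr2.R0,thr3.R0)
under SC → <0 0 1>; <0 1 1>; <1 0 0>; <1 0 1>; <1 1 0>; <1 1 1>
under TSO → <0 0 0>; <0 0 1>; <0 1 0>; <0 1 1>; <1 0 0>; <1 0 1>; <1 1 0>; <1 1 1>
under PSO → <0 0 0>; <0 0 1>; <0 1 0>; <0 1 1>; <1 0 0>; <1 0 1>; <1 1 0>; <1 1 1>
target <0 1 0> ∈ {TSO,PSO}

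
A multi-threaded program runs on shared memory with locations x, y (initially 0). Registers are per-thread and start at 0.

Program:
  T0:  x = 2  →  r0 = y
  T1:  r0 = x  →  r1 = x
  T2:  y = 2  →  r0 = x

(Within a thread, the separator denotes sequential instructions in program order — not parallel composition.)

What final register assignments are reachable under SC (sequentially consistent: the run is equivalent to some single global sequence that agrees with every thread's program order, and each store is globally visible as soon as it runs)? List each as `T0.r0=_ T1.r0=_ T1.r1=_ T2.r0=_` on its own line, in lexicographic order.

outcome vector order: (T0.r0,T1.r0,T1.r1,T2.r0)
|SC outcomes| = 9

T0.r0=0 T1.r0=0 T1.r1=0 T2.r0=2
T0.r0=0 T1.r0=0 T1.r1=2 T2.r0=2
T0.r0=0 T1.r0=2 T1.r1=2 T2.r0=2
T0.r0=2 T1.r0=0 T1.r1=0 T2.r0=0
T0.r0=2 T1.r0=0 T1.r1=0 T2.r0=2
T0.r0=2 T1.r0=0 T1.r1=2 T2.r0=0
T0.r0=2 T1.r0=0 T1.r1=2 T2.r0=2
T0.r0=2 T1.r0=2 T1.r1=2 T2.r0=0
T0.r0=2 T1.r0=2 T1.r1=2 T2.r0=2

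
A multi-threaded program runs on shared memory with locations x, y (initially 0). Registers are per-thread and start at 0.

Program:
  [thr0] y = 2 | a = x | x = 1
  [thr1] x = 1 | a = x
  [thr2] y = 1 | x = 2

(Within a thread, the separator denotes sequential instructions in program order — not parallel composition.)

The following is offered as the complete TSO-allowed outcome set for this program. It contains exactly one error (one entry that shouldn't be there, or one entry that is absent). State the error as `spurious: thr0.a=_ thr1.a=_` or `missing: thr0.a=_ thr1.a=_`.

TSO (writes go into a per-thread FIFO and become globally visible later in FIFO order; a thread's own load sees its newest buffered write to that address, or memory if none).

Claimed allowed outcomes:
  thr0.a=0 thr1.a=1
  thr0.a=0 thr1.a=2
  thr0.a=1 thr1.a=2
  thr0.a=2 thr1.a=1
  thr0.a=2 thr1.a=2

missing: thr0.a=1 thr1.a=1

outcome vector order: (thr0.a,thr1.a)
under TSO → <0 1>; <0 2>; <1 1>; <1 2>; <2 1>; <2 2>
TSO∖claimed = {<1 1>}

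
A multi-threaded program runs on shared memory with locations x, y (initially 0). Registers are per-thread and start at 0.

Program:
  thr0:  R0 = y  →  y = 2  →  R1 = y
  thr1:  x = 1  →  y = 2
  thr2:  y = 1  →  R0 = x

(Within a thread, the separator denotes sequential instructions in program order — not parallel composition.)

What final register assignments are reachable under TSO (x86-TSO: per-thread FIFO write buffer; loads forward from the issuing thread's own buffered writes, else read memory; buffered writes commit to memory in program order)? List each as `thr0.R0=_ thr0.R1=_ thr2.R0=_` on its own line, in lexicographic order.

outcome vector order: (thr0.R0,thr0.R1,thr2.R0)
|TSO outcomes| = 10

thr0.R0=0 thr0.R1=1 thr2.R0=0
thr0.R0=0 thr0.R1=1 thr2.R0=1
thr0.R0=0 thr0.R1=2 thr2.R0=0
thr0.R0=0 thr0.R1=2 thr2.R0=1
thr0.R0=1 thr0.R1=2 thr2.R0=0
thr0.R0=1 thr0.R1=2 thr2.R0=1
thr0.R0=2 thr0.R1=1 thr2.R0=0
thr0.R0=2 thr0.R1=1 thr2.R0=1
thr0.R0=2 thr0.R1=2 thr2.R0=0
thr0.R0=2 thr0.R1=2 thr2.R0=1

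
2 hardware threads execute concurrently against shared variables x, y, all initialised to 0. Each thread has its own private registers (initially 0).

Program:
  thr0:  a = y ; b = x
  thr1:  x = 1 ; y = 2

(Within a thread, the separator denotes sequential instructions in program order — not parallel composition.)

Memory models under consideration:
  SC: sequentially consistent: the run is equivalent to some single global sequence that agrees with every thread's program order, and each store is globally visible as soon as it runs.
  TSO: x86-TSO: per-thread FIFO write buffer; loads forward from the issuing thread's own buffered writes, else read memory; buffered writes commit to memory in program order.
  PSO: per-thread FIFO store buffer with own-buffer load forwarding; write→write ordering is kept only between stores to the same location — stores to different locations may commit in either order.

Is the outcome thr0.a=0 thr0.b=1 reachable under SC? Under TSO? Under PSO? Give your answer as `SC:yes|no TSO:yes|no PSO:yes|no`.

outcome vector order: (thr0.a,thr0.b)
SC: 3 outcomes — {(0,0) (0,1) (2,1)}
TSO: 3 outcomes — {(0,0) (0,1) (2,1)}
PSO: 4 outcomes — {(0,0) (0,1) (2,0) (2,1)}
target (0,1) ∈ {SC,TSO,PSO}

SC:yes TSO:yes PSO:yes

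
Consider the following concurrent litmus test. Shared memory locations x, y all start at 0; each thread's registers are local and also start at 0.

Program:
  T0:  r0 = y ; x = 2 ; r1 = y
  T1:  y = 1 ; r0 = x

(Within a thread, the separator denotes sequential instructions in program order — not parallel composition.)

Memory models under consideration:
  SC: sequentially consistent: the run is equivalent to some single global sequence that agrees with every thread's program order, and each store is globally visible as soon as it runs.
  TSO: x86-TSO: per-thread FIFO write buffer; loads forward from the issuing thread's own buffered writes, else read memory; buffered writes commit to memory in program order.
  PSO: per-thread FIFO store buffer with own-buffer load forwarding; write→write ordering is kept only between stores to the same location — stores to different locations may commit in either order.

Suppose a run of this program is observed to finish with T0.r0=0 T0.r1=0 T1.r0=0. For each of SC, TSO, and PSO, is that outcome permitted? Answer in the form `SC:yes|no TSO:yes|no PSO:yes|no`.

outcome vector order: (T0.r0,T0.r1,T1.r0)
SC: 5 outcomes — {002; 010; 012; 110; 112}
TSO: 6 outcomes — {000; 002; 010; 012; 110; 112}
PSO: 6 outcomes — {000; 002; 010; 012; 110; 112}
target 000 ∈ {TSO,PSO}

SC:no TSO:yes PSO:yes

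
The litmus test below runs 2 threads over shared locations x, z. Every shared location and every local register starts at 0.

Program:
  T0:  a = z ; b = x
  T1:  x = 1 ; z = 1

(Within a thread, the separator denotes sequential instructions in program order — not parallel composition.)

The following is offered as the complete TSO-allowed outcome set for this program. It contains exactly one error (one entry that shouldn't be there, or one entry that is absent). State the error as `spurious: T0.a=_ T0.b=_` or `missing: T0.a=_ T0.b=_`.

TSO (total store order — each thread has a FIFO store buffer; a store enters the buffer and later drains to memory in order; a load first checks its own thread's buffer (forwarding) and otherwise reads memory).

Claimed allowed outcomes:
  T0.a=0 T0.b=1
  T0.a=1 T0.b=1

missing: T0.a=0 T0.b=0

outcome vector order: (T0.a,T0.b)
[TSO] allowed = {00 01 11}
TSO∖claimed = {00}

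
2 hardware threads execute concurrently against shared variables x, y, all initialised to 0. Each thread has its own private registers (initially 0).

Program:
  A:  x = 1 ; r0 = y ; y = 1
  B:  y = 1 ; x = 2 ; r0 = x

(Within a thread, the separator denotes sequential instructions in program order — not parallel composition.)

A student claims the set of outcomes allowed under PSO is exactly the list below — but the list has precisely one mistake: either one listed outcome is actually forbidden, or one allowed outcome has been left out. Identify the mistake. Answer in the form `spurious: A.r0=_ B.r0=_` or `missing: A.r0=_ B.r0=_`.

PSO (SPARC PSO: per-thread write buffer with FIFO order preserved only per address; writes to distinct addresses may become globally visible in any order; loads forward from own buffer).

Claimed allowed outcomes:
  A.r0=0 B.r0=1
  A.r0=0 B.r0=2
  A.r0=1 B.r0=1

missing: A.r0=1 B.r0=2

outcome vector order: (A.r0,B.r0)
PSO: 4 outcomes — {0/1 0/2 1/1 1/2}
PSO∖claimed = {1/2}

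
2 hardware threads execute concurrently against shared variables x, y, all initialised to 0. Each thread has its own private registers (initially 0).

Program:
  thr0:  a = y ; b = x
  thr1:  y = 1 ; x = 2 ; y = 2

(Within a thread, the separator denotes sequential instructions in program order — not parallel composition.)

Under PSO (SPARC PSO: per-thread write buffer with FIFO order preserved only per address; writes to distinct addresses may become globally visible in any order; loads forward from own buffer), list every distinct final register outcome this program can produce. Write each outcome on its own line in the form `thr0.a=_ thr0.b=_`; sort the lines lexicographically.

thr0.a=0 thr0.b=0
thr0.a=0 thr0.b=2
thr0.a=1 thr0.b=0
thr0.a=1 thr0.b=2
thr0.a=2 thr0.b=0
thr0.a=2 thr0.b=2

outcome vector order: (thr0.a,thr0.b)
|PSO outcomes| = 6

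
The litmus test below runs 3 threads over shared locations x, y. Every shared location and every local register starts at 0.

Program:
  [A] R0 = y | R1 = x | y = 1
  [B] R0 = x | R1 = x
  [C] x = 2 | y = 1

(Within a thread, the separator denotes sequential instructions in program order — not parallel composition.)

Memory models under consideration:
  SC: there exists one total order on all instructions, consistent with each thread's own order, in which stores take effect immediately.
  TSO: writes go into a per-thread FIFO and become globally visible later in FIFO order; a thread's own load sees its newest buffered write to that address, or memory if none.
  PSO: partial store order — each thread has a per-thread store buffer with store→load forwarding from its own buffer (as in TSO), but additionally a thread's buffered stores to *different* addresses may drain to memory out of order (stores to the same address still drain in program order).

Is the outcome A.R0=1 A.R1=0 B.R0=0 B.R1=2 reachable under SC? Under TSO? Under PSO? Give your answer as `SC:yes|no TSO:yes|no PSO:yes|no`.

SC:no TSO:no PSO:yes

outcome vector order: (A.R0,A.R1,B.R0,B.R1)
under SC → <0 0 0 0>, <0 0 0 2>, <0 0 2 2>, <0 2 0 0>, <0 2 0 2>, <0 2 2 2>, <1 2 0 0>, <1 2 0 2>, <1 2 2 2>
under TSO → <0 0 0 0>, <0 0 0 2>, <0 0 2 2>, <0 2 0 0>, <0 2 0 2>, <0 2 2 2>, <1 2 0 0>, <1 2 0 2>, <1 2 2 2>
under PSO → <0 0 0 0>, <0 0 0 2>, <0 0 2 2>, <0 2 0 0>, <0 2 0 2>, <0 2 2 2>, <1 0 0 0>, <1 0 0 2>, <1 0 2 2>, <1 2 0 0>, <1 2 0 2>, <1 2 2 2>
target <1 0 0 2> ∈ {PSO}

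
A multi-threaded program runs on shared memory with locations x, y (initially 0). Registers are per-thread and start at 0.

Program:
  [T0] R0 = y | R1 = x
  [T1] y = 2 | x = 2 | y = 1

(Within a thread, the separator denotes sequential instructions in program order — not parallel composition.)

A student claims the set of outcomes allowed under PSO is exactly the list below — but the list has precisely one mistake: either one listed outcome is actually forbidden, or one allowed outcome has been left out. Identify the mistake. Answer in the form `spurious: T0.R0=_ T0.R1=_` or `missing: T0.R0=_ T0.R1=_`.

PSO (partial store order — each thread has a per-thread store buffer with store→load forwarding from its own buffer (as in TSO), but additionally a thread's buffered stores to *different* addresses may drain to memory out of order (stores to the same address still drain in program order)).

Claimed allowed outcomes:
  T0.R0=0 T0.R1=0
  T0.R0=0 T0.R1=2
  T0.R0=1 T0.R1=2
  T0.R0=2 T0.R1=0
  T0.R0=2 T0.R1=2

outcome vector order: (T0.R0,T0.R1)
under PSO → 00; 02; 10; 12; 20; 22
PSO∖claimed = {10}

missing: T0.R0=1 T0.R1=0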